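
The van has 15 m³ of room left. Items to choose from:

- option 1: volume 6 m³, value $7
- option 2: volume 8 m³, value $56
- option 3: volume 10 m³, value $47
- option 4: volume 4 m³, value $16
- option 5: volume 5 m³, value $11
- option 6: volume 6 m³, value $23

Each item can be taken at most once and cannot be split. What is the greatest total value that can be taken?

$79

Check high-value combinations within 15 m³:
- option 2+option 6: volume 8+6=14, value 56+23=79
- option 2+option 4: volume 8+4=12, value 56+16=72
- option 2+option 5: volume 8+5=13, value 56+11=67
- option 1+option 2: volume 6+8=14, value 7+56=63
Best: $79.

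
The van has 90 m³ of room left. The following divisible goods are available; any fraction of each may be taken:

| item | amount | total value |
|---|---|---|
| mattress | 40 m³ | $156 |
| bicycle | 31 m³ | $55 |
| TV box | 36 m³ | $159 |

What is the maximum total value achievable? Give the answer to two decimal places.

339.84

Take in order of value per unit:
- TV box (159/36 per unit): all 36 → value 159, running total 159.00
- mattress (156/40 per unit): all 40 → value 156, running total 315.00
- bicycle (55/31 per unit): 14 of 31 → value 14×55/31 = 24.8387, running total 339.84
Total 339.84.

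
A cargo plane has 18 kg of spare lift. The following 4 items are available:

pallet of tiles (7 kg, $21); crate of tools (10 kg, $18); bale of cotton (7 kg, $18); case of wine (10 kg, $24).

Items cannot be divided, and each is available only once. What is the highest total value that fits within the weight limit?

This is a 0/1 knapsack; check combinations near the capacity.
- pallet of tiles+case of wine: weight 7+10=17, value 21+24=45
- bale of cotton+case of wine: weight 7+10=17, value 18+24=42
- pallet of tiles+bale of cotton: weight 7+7=14, value 21+18=39
Best: $45.

$45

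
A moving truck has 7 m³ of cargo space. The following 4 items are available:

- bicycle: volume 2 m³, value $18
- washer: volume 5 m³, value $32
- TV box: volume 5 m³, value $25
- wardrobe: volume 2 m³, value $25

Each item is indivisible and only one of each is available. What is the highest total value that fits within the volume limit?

$57

This is a 0/1 knapsack; check combinations near the capacity.
- washer+wardrobe: volume 5+2=7, value 32+25=57
- bicycle+washer: volume 2+5=7, value 18+32=50
- TV box+wardrobe: volume 5+2=7, value 25+25=50
Best: $57.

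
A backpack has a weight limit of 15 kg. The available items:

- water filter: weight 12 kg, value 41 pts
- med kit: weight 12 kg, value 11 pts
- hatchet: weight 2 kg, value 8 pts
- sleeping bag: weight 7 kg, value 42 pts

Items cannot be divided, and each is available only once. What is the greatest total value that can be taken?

50 pts

Check high-value combinations within 15 kg:
- hatchet+sleeping bag: weight 2+7=9, value 8+42=50
- water filter+hatchet: weight 12+2=14, value 41+8=49
- sleeping bag: weight 7, value 42
Best: 50 pts.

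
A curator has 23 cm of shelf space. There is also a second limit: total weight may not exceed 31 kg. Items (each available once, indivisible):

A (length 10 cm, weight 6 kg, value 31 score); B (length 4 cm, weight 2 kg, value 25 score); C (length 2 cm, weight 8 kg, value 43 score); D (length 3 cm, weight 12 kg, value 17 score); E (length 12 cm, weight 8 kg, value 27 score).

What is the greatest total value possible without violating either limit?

Feasible sets respecting both limits:
- A+B+C+D: length 19, weight 28, value 116
- B+C+D+E: length 21, weight 30, value 112
- A+B+C: length 16, weight 16, value 99
- B+C+E: length 18, weight 18, value 95
Best: 116 score.

116 score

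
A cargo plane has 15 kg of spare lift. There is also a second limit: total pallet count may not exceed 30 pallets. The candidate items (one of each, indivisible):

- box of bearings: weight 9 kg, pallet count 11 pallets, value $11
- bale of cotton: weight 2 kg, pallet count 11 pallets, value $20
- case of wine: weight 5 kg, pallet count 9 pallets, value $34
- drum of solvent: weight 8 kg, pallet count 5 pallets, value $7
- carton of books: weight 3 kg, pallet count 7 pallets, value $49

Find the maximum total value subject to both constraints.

$103

Feasible sets respecting both limits:
- bale of cotton+case of wine+carton of books: weight 10, pallet count 27, value 103
- case of wine+carton of books: weight 8, pallet count 16, value 83
- box of bearings+bale of cotton+carton of books: weight 14, pallet count 29, value 80
Best: $103.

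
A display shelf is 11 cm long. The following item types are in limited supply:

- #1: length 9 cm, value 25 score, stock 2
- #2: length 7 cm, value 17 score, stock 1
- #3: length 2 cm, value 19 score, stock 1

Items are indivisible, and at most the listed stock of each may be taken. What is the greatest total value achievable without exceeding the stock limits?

44 score

Top feasible selections:
- 1×#1 + 1×#3: length 11, value 44
- 1×#2 + 1×#3: length 9, value 36
- 1×#1: length 9, value 25
- 1×#3: length 2, value 19
Best: 44 score.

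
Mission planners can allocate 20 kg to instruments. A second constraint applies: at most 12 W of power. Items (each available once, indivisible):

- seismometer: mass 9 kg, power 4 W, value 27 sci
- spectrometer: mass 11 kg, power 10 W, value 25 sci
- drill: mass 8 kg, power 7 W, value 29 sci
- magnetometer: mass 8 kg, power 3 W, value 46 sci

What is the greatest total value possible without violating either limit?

75 sci

Feasible sets respecting both limits:
- drill+magnetometer: mass 16, power 10, value 75
- seismometer+magnetometer: mass 17, power 7, value 73
- seismometer+drill: mass 17, power 11, value 56
- magnetometer: mass 8, power 3, value 46
Best: 75 sci.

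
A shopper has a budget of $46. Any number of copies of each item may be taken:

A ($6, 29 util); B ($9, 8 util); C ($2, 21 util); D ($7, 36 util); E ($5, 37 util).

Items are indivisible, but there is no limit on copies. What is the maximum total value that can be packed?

Best value-per-unit is C at 21/2, and filling with it alone uses cost 23×2=46. No mix of the others beats 23×21 = 483.

483 util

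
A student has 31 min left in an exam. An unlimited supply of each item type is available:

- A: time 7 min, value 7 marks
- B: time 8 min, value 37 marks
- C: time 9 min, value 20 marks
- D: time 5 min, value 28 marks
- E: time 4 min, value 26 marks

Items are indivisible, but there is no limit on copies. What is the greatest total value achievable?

Best value-per-unit is E at 26/4; filling with it alone gives 7×26 = 182.
Optimal mix: 3×D + 4×E → time 31, value 188.

188 marks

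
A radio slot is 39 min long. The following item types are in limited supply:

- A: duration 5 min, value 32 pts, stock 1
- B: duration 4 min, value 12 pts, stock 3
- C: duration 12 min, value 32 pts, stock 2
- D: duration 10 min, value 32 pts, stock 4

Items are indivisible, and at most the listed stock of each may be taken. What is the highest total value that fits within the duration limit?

Best selections within duration 39 and stock limits:
- 1×A + 1×B + 3×D: duration 39, value 140
- 1×A + 3×B + 2×D: duration 37, value 132
- 1×A + 3×B + 1×C + 1×D: duration 39, value 132
Best: 140 pts.

140 pts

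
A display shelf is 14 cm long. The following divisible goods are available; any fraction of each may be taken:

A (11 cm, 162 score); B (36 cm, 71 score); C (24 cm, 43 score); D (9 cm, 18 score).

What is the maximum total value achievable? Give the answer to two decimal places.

168.00

Take in order of value per unit:
- A (162/11 per unit): all 11 → value 162, running total 162.00
- D (18/9 per unit): 3 of 9 → value 3×18/9 = 6.0000, running total 168.00
Total 168.00.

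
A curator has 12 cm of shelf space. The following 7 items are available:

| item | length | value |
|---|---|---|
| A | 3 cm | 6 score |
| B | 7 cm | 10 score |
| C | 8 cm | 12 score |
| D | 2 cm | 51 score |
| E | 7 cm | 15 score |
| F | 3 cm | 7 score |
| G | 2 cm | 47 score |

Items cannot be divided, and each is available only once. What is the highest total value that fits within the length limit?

This is a 0/1 knapsack; check combinations near the capacity.
- D+E+G: length 2+7+2=11, value 51+15+47=113
- A+D+F+G: length 3+2+3+2=10, value 6+51+7+47=111
- C+D+G: length 8+2+2=12, value 12+51+47=110
Best: 113 score.

113 score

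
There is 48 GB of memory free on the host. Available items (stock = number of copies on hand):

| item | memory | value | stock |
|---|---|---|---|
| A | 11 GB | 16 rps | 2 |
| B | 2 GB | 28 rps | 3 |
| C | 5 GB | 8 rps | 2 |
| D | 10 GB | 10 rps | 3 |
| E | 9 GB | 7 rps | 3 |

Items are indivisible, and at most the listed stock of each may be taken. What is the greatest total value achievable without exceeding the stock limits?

142 rps

Best selections within memory 48 and stock limits:
- 2×A + 3×B + 2×C + 1×D: memory 48, value 142
- 2×A + 3×B + 2×C + 1×E: memory 47, value 139
Best: 142 rps.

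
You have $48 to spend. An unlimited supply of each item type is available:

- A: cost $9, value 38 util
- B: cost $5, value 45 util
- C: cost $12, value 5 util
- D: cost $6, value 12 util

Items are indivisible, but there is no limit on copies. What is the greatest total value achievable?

Best value-per-unit is B at 45/5, and filling with it alone uses cost 9×5=45. No mix of the others beats 9×45 = 405.

405 util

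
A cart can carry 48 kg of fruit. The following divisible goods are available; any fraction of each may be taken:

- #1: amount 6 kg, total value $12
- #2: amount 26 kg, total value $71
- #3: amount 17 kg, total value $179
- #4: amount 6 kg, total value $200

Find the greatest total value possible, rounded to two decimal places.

Take in order of value per unit:
- #4 (200/6 per unit): all 6 → value 200, running total 200.00
- #3 (179/17 per unit): all 17 → value 179, running total 379.00
- #2 (71/26 per unit): 25 of 26 → value 25×71/26 = 68.2692, running total 447.27
Total 447.27.

447.27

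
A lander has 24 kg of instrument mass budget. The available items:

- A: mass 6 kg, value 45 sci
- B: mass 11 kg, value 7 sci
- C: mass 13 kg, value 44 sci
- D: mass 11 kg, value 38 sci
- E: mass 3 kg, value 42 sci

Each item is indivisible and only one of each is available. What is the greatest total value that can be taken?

131 sci

Check high-value combinations within 24 kg:
- A+C+E: mass 6+13+3=22, value 45+44+42=131
- A+D+E: mass 6+11+3=20, value 45+38+42=125
- A+B+E: mass 6+11+3=20, value 45+7+42=94
Best: 131 sci.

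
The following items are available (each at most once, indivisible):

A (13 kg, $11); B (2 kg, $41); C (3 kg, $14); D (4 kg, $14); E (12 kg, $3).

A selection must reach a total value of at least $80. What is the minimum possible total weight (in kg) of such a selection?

22

Subsets with value ≥ 80, sorted by total weight:
- A+B+C+D: weight 22, value 80
- A+B+C+D+E: weight 34, value 83
Minimum weight: 22 kg.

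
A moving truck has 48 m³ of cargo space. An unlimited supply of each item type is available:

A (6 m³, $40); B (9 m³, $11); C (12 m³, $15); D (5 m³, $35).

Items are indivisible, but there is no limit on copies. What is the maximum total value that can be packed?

Best value-per-unit is D at 35/5; filling with it alone gives 9×35 = 315.
Optimal mix: 3×A + 6×D → volume 48, value 330.

$330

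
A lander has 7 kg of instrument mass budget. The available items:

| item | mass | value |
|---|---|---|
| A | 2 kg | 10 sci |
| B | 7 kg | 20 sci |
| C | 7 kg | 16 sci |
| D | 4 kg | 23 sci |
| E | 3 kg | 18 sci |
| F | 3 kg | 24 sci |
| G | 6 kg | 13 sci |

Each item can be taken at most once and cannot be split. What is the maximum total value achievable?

This is a 0/1 knapsack; check combinations near the capacity.
- D+F: mass 4+3=7, value 23+24=47
- E+F: mass 3+3=6, value 18+24=42
- D+E: mass 4+3=7, value 23+18=41
- A+F: mass 2+3=5, value 10+24=34
Best: 47 sci.

47 sci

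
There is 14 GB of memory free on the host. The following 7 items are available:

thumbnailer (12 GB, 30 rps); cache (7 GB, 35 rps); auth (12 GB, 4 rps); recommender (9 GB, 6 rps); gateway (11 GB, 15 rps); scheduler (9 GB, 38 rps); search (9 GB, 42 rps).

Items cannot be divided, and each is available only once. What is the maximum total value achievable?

This is a 0/1 knapsack; check combinations near the capacity.
- search: memory 9, value 42
- scheduler: memory 9, value 38
- cache: memory 7, value 35
- thumbnailer: memory 12, value 30
Best: 42 rps.

42 rps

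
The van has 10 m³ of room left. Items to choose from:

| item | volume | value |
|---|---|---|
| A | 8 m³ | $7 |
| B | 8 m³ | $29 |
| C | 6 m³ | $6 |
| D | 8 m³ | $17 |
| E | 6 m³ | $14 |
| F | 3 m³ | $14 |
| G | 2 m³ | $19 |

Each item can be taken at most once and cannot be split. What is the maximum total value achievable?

Check high-value combinations within 10 m³:
- B+G: volume 8+2=10, value 29+19=48
- D+G: volume 8+2=10, value 17+19=36
- F+G: volume 3+2=5, value 14+19=33
- E+G: volume 6+2=8, value 14+19=33
Best: $48.

$48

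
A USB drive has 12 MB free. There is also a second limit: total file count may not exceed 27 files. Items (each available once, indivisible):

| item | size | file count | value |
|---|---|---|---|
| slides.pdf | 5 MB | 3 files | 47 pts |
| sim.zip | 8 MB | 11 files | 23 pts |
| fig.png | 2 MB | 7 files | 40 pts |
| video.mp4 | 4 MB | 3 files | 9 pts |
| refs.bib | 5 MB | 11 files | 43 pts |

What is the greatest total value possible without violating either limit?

130 pts

Feasible sets respecting both limits:
- slides.pdf+fig.png+refs.bib: size 12, file count 21, value 130
- slides.pdf+fig.png+video.mp4: size 11, file count 13, value 96
- fig.png+video.mp4+refs.bib: size 11, file count 21, value 92
Best: 130 pts.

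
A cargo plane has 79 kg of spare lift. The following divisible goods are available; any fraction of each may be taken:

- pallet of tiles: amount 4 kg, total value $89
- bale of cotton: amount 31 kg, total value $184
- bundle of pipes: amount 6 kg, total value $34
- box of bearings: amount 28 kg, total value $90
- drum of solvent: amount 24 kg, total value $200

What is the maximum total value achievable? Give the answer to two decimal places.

552.00

Take in order of value per unit:
- pallet of tiles (89/4 per unit): all 4 → value 89, running total 89.00
- drum of solvent (200/24 per unit): all 24 → value 200, running total 289.00
- bale of cotton (184/31 per unit): all 31 → value 184, running total 473.00
- bundle of pipes (34/6 per unit): all 6 → value 34, running total 507.00
- box of bearings (90/28 per unit): 14 of 28 → value 14×90/28 = 45.0000, running total 552.00
Total 552.00.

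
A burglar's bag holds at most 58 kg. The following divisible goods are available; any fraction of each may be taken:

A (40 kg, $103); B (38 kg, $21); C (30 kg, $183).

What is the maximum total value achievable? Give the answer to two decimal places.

255.10

Take in order of value per unit:
- C (183/30 per unit): all 30 → value 183, running total 183.00
- A (103/40 per unit): 28 of 40 → value 28×103/40 = 72.1000, running total 255.10
Total 255.10.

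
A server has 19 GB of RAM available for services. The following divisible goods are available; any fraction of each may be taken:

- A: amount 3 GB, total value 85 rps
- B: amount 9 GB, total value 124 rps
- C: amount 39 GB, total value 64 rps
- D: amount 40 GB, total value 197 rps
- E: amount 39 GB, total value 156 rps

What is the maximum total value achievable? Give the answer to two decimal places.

243.48

Take in order of value per unit:
- A (85/3 per unit): all 3 → value 85, running total 85.00
- B (124/9 per unit): all 9 → value 124, running total 209.00
- D (197/40 per unit): 7 of 40 → value 7×197/40 = 34.4750, running total 243.48
Total 243.48.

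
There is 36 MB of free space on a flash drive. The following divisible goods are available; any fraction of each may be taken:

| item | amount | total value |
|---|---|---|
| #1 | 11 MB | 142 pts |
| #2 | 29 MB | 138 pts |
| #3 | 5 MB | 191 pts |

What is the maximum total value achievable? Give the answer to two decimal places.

Take in order of value per unit:
- #3 (191/5 per unit): all 5 → value 191, running total 191.00
- #1 (142/11 per unit): all 11 → value 142, running total 333.00
- #2 (138/29 per unit): 20 of 29 → value 20×138/29 = 95.1724, running total 428.17
Total 428.17.

428.17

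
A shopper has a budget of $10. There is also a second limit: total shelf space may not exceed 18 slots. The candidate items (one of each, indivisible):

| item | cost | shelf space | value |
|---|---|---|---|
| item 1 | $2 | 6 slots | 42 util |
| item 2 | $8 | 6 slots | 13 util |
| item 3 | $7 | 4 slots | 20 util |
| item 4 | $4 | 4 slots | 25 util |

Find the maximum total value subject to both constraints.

67 util

Feasible sets respecting both limits:
- item 1+item 4: cost 6, shelf space 10, value 67
- item 1+item 3: cost 9, shelf space 10, value 62
- item 1+item 2: cost 10, shelf space 12, value 55
- item 1: cost 2, shelf space 6, value 42
Best: 67 util.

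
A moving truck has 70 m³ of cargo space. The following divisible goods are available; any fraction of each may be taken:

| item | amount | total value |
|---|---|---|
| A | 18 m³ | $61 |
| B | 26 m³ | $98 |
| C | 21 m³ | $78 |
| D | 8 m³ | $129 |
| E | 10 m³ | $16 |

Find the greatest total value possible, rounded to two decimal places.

355.83

Take in order of value per unit:
- D (129/8 per unit): all 8 → value 129, running total 129.00
- B (98/26 per unit): all 26 → value 98, running total 227.00
- C (78/21 per unit): all 21 → value 78, running total 305.00
- A (61/18 per unit): 15 of 18 → value 15×61/18 = 50.8333, running total 355.83
Total 355.83.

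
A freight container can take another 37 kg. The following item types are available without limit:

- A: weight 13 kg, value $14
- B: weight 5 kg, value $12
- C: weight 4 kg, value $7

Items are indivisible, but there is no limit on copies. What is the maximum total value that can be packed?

Best value-per-unit is B at 12/5, and filling with it alone uses weight 7×5=35. No mix of the others beats 7×12 = 84.

$84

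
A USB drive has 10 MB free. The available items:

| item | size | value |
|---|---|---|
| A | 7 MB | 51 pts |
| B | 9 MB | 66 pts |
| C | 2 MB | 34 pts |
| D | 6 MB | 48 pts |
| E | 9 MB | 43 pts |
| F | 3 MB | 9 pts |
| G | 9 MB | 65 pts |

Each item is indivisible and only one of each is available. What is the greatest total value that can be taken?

85 pts

Check high-value combinations within 10 MB:
- A+C: size 7+2=9, value 51+34=85
- C+D: size 2+6=8, value 34+48=82
- B: size 9, value 66
- G: size 9, value 65
- A+F: size 7+3=10, value 51+9=60
Best: 85 pts.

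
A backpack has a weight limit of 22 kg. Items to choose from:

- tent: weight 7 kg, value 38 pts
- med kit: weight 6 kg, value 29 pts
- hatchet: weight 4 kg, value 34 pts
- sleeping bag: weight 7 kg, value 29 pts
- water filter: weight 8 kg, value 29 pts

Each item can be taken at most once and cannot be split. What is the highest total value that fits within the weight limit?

101 pts

Check high-value combinations within 22 kg:
- tent+med kit+hatchet: weight 7+6+4=17, value 38+29+34=101
- tent+hatchet+sleeping bag: weight 7+4+7=18, value 38+34+29=101
- tent+hatchet+water filter: weight 7+4+8=19, value 38+34+29=101
- tent+med kit+sleeping bag: weight 7+6+7=20, value 38+29+29=96
- tent+med kit+water filter: weight 7+6+8=21, value 38+29+29=96
Best: 101 pts.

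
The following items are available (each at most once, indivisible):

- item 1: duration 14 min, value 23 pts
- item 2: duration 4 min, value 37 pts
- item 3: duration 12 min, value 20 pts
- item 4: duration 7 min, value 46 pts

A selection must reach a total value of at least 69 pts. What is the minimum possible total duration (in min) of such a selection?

Subsets with value ≥ 69, sorted by total duration:
- item 2+item 4: duration 11, value 83
- item 1+item 4: duration 21, value 69
- item 2+item 3+item 4: duration 23, value 103
Minimum duration: 11 min.

11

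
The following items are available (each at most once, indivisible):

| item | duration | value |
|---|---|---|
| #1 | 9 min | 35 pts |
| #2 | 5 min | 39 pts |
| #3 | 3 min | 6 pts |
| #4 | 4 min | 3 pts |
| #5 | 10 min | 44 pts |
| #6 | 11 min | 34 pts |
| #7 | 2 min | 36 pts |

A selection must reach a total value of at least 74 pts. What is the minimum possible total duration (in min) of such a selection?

Subsets with value ≥ 74, sorted by total duration:
- #2+#7: duration 7, value 75
- #2+#3+#7: duration 10, value 81
- #2+#4+#7: duration 11, value 78
- #5+#7: duration 12, value 80
Minimum duration: 7 min.

7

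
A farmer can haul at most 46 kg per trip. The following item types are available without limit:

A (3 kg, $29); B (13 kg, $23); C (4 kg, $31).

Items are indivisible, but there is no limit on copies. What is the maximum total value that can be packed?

$437

Best value-per-unit is A at 29/3; filling with it alone gives 15×29 = 435.
Optimal mix: 14×A + 1×C → weight 46, value 437.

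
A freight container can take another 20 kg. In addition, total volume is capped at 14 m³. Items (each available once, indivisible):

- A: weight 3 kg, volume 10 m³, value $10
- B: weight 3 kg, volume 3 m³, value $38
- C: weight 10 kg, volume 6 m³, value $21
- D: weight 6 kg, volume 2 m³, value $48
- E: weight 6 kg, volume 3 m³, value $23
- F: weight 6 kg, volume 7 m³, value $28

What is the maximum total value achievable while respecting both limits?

$114

Feasible sets respecting both limits:
- B+D+F: weight 15, volume 12, value 114
- B+D+E: weight 15, volume 8, value 109
- B+C+D: weight 19, volume 11, value 107
Best: $114.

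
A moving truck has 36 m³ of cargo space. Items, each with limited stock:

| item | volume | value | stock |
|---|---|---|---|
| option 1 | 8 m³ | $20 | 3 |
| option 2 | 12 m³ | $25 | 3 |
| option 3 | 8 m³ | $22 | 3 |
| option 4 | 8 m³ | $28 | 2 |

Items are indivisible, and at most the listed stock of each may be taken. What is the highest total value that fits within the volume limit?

Best selections within volume 36 and stock limits:
- 1×option 2 + 1×option 3 + 2×option 4: volume 36, value 103
- 1×option 1 + 1×option 2 + 2×option 4: volume 36, value 101
- 2×option 3 + 2×option 4: volume 32, value 100
Best: $103.

$103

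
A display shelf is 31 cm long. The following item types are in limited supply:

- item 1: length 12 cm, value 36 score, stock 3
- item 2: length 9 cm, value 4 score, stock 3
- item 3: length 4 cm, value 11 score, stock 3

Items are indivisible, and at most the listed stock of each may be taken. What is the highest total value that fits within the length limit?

83 score

Top feasible selections:
- 2×item 1 + 1×item 3: length 28, value 83
- 2×item 1: length 24, value 72
- 1×item 1 + 3×item 3: length 24, value 69
Best: 83 score.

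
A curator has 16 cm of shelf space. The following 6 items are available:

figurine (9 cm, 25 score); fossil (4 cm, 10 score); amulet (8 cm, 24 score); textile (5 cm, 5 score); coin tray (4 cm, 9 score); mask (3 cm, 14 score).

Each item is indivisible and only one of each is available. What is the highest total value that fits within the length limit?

49 score

Check high-value combinations within 16 cm:
- figurine+fossil+mask: length 9+4+3=16, value 25+10+14=49
- fossil+amulet+mask: length 4+8+3=15, value 10+24+14=48
- figurine+coin tray+mask: length 9+4+3=16, value 25+9+14=48
- amulet+coin tray+mask: length 8+4+3=15, value 24+9+14=47
Best: 49 score.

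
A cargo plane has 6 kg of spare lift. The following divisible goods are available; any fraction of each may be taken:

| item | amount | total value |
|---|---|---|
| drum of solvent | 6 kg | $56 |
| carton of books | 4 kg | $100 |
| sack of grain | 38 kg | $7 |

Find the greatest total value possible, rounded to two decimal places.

Take in order of value per unit:
- carton of books (100/4 per unit): all 4 → value 100, running total 100.00
- drum of solvent (56/6 per unit): 2 of 6 → value 2×56/6 = 18.6667, running total 118.67
Total 118.67.

118.67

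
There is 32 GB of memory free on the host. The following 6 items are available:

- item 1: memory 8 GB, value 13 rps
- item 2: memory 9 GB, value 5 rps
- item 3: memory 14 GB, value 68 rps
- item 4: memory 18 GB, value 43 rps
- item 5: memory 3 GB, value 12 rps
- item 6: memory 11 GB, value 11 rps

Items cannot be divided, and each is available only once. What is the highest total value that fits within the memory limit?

111 rps

This is a 0/1 knapsack; check combinations near the capacity.
- item 3+item 4: memory 14+18=32, value 68+43=111
- item 1+item 3+item 5: memory 8+14+3=25, value 13+68+12=93
- item 3+item 5+item 6: memory 14+3+11=28, value 68+12+11=91
- item 1+item 2+item 3: memory 8+9+14=31, value 13+5+68=86
Best: 111 rps.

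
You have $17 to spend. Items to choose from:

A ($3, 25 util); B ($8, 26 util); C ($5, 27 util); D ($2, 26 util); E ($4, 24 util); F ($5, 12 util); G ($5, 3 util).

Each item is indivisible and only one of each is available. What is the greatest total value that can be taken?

102 util

Check high-value combinations within $17:
- A+C+D+E: cost 3+5+2+4=14, value 25+27+26+24=102
- A+B+D+E: cost 3+8+2+4=17, value 25+26+26+24=101
- A+C+D+F: cost 3+5+2+5=15, value 25+27+26+12=90
Best: 102 util.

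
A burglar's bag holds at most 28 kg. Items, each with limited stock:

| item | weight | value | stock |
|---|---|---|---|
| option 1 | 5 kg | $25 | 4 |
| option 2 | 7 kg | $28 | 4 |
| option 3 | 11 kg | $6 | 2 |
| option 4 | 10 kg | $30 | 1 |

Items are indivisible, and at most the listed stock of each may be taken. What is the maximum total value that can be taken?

$128

Best selections within weight 28 and stock limits:
- 4×option 1 + 1×option 2: weight 27, value 128
- 4×option 2: weight 28, value 112
- 1×option 1 + 3×option 2: weight 26, value 109
Best: $128.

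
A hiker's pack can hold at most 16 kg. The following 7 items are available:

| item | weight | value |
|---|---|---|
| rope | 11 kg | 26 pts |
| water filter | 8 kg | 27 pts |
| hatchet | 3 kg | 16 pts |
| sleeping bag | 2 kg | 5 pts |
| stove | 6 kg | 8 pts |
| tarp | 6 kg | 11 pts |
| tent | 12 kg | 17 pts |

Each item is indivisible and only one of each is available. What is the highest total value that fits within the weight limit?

48 pts

Check high-value combinations within 16 kg:
- water filter+hatchet+sleeping bag: weight 8+3+2=13, value 27+16+5=48
- rope+hatchet+sleeping bag: weight 11+3+2=16, value 26+16+5=47
- water filter+hatchet: weight 8+3=11, value 27+16=43
Best: 48 pts.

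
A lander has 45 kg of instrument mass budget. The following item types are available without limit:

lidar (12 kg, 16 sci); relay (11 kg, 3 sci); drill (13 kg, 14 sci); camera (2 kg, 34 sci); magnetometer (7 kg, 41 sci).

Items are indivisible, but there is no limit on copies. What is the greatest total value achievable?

748 sci

Best value-per-unit is camera at 34/2, and filling with it alone uses mass 22×2=44. No mix of the others beats 22×34 = 748.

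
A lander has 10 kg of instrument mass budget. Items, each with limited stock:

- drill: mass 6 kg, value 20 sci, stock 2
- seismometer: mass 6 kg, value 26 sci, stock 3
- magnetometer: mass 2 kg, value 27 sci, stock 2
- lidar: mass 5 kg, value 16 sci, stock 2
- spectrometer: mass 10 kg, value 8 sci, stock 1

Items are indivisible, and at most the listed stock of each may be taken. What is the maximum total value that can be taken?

80 sci

Best selections within mass 10 and stock limits:
- 1×seismometer + 2×magnetometer: mass 10, value 80
- 1×drill + 2×magnetometer: mass 10, value 74
- 2×magnetometer + 1×lidar: mass 9, value 70
- 2×magnetometer: mass 4, value 54
Best: 80 sci.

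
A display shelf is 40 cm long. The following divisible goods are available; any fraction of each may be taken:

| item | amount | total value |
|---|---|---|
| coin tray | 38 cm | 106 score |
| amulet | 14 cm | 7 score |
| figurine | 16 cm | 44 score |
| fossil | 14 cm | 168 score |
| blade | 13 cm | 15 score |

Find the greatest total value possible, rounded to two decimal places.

Take in order of value per unit:
- fossil (168/14 per unit): all 14 → value 168, running total 168.00
- coin tray (106/38 per unit): 26 of 38 → value 26×106/38 = 72.5263, running total 240.53
Total 240.53.

240.53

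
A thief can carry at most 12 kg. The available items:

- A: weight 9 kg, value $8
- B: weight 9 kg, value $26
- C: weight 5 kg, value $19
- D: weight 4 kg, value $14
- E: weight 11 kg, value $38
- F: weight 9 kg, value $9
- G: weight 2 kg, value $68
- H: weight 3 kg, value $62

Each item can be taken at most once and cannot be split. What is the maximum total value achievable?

$149

Check high-value combinations within 12 kg:
- C+G+H: weight 5+2+3=10, value 19+68+62=149
- D+G+H: weight 4+2+3=9, value 14+68+62=144
- G+H: weight 2+3=5, value 68+62=130
- C+D+G: weight 5+4+2=11, value 19+14+68=101
Best: $149.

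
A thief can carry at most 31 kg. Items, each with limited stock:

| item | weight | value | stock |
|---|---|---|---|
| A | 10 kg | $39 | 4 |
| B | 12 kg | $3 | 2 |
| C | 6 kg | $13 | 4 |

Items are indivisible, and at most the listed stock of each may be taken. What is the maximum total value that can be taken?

$117

Best selections within weight 31 and stock limits:
- 3×A: weight 30, value 117
- 2×A + 1×C: weight 26, value 91
Best: $117.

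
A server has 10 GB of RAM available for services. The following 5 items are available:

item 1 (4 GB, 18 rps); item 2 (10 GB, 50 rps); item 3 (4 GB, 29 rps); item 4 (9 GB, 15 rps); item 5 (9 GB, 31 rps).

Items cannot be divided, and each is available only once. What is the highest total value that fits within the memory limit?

50 rps

Check high-value combinations within 10 GB:
- item 2: memory 10, value 50
- item 1+item 3: memory 4+4=8, value 18+29=47
- item 5: memory 9, value 31
Best: 50 rps.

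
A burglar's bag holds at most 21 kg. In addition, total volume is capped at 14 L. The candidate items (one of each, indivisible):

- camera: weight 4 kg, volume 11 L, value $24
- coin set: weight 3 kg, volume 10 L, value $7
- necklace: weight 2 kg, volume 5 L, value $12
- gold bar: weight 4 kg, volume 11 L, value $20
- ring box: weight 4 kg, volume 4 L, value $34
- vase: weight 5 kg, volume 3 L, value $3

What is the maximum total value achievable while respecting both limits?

$49

Feasible sets respecting both limits:
- necklace+ring box+vase: weight 11, volume 12, value 49
- necklace+ring box: weight 6, volume 9, value 46
- coin set+ring box: weight 7, volume 14, value 41
- ring box+vase: weight 9, volume 7, value 37
Best: $49.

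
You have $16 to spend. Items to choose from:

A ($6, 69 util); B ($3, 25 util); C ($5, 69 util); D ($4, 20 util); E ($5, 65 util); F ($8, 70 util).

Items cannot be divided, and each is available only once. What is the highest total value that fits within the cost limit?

203 util

Check high-value combinations within $16:
- A+C+E: cost 6+5+5=16, value 69+69+65=203
- B+C+F: cost 3+5+8=16, value 25+69+70=164
- A+B+C: cost 6+3+5=14, value 69+25+69=163
Best: 203 util.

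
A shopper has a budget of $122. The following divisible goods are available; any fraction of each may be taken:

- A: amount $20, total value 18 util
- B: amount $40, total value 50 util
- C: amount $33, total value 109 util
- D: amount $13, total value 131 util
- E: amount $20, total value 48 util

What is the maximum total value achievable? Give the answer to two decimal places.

352.40

Take in order of value per unit:
- D (131/13 per unit): all 13 → value 131, running total 131.00
- C (109/33 per unit): all 33 → value 109, running total 240.00
- E (48/20 per unit): all 20 → value 48, running total 288.00
- B (50/40 per unit): all 40 → value 50, running total 338.00
- A (18/20 per unit): 16 of 20 → value 16×18/20 = 14.4000, running total 352.40
Total 352.40.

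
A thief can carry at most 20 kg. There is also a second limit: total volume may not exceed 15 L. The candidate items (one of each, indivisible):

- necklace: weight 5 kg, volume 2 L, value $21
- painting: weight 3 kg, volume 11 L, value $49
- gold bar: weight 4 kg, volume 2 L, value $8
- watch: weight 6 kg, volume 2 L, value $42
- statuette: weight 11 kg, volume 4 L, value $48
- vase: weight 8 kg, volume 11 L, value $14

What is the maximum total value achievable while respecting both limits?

Feasible sets respecting both limits:
- necklace+painting+watch: weight 14, volume 15, value 112
- painting+gold bar+watch: weight 13, volume 15, value 99
- painting+statuette: weight 14, volume 15, value 97
- painting+watch: weight 9, volume 13, value 91
Best: $112.

$112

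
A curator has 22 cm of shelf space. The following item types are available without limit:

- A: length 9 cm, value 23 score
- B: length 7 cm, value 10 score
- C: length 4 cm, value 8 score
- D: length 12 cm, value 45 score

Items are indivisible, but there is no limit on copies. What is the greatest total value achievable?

Best value-per-unit is D at 45/12; filling with it alone gives 1×45 = 45.
Optimal mix: 1×A + 1×D → length 21, value 68.

68 score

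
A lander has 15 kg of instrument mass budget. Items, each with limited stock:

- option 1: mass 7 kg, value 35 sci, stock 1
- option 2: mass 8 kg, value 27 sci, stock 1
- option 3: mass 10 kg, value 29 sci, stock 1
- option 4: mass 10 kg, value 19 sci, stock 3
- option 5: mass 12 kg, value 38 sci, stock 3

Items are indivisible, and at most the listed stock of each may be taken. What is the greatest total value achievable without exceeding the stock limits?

Top feasible selections:
- 1×option 1 + 1×option 2: mass 15, value 62
- 1×option 5: mass 12, value 38
Best: 62 sci.

62 sci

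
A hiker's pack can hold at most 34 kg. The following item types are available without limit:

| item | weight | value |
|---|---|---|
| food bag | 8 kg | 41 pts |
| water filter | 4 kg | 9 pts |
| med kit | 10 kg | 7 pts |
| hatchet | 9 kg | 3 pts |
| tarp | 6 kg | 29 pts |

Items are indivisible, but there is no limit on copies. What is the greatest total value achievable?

Best value-per-unit is food bag at 41/8; filling with it alone gives 4×41 = 164.
Optimal mix: 2×food bag + 3×tarp → weight 34, value 169.

169 pts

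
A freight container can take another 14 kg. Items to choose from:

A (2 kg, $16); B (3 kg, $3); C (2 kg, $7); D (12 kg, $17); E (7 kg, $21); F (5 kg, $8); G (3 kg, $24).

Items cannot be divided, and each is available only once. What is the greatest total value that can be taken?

$68

This is a 0/1 knapsack; check combinations near the capacity.
- A+C+E+G: weight 2+2+7+3=14, value 16+7+21+24=68
- A+E+G: weight 2+7+3=12, value 16+21+24=61
- A+C+F+G: weight 2+2+5+3=12, value 16+7+8+24=55
Best: $68.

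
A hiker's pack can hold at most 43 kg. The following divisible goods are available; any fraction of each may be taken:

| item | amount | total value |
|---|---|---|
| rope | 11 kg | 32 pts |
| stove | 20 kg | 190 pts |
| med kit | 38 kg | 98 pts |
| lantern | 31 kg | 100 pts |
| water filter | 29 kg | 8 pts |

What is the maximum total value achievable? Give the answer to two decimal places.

Take in order of value per unit:
- stove (190/20 per unit): all 20 → value 190, running total 190.00
- lantern (100/31 per unit): 23 of 31 → value 23×100/31 = 74.1935, running total 264.19
Total 264.19.

264.19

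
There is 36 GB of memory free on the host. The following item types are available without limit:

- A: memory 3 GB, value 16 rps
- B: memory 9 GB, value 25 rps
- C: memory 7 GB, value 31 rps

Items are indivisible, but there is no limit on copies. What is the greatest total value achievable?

Best value-per-unit is A at 16/3, and filling with it alone uses memory 12×3=36. No mix of the others beats 12×16 = 192.

192 rps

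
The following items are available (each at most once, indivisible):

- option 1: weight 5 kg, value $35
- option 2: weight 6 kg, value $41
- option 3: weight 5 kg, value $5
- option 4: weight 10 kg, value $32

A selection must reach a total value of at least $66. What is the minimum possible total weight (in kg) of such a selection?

11

Subsets with value ≥ 66, sorted by total weight:
- option 1+option 2: weight 11, value 76
- option 1+option 4: weight 15, value 67
- option 1+option 2+option 3: weight 16, value 81
- option 2+option 4: weight 16, value 73
Minimum weight: 11 kg.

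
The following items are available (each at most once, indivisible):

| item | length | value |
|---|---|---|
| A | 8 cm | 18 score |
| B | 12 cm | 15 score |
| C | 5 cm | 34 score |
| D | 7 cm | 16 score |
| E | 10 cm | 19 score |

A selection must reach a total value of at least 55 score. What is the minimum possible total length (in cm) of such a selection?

Subsets with value ≥ 55, sorted by total length:
- A+C+D: length 20, value 68
- C+D+E: length 22, value 69
- A+C+E: length 23, value 71
Minimum length: 20 cm.

20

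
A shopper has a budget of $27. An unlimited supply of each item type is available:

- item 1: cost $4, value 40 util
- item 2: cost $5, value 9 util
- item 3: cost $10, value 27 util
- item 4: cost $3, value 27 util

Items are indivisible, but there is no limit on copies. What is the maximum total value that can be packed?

Best value-per-unit is item 1 at 40/4; filling with it alone gives 6×40 = 240.
Optimal mix: 6×item 1 + 1×item 4 → cost 27, value 267.

267 util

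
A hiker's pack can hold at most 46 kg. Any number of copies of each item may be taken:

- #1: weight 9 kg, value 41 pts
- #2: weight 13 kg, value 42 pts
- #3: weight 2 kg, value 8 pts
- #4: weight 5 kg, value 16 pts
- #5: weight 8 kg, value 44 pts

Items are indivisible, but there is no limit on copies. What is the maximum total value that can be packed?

Best value-per-unit is #5 at 44/8; filling with it alone gives 5×44 = 220.
Optimal mix: 3×#3 + 5×#5 → weight 46, value 244.

244 pts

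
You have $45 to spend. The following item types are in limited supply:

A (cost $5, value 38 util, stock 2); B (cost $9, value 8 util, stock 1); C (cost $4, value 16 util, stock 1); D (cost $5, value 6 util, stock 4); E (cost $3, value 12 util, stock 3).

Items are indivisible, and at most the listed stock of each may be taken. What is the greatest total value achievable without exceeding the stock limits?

152 util

Top feasible selections:
- 2×A + 1×C + 4×D + 3×E: cost 43, value 152
- 2×A + 1×B + 1×C + 2×D + 3×E: cost 42, value 148
Best: 152 util.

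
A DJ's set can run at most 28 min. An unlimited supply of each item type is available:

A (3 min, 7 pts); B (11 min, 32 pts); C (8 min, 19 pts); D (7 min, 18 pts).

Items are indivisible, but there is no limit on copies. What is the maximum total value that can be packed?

78 pts

Best value-per-unit is B at 32/11; filling with it alone gives 2×32 = 64.
Optimal mix: 2×A + 2×B → duration 28, value 78.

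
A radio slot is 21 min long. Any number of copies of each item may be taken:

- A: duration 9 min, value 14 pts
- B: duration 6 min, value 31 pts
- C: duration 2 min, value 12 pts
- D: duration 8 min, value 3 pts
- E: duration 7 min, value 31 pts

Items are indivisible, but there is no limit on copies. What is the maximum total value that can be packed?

Best value-per-unit is C at 12/2, and filling with it alone uses duration 10×2=20. No mix of the others beats 10×12 = 120.

120 pts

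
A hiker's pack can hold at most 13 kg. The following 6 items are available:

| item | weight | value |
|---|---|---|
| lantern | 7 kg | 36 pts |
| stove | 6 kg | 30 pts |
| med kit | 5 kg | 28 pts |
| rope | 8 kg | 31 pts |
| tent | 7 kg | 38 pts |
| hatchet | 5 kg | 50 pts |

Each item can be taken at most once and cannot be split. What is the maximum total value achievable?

88 pts

Check high-value combinations within 13 kg:
- tent+hatchet: weight 7+5=12, value 38+50=88
- lantern+hatchet: weight 7+5=12, value 36+50=86
- rope+hatchet: weight 8+5=13, value 31+50=81
- stove+hatchet: weight 6+5=11, value 30+50=80
- med kit+hatchet: weight 5+5=10, value 28+50=78
Best: 88 pts.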